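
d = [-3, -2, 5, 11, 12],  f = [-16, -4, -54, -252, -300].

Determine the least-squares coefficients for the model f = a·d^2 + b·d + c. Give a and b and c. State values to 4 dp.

a = -2.0225, b = -0.7941, c = 1.0133

Setting ∂/∂a … = 0 gives: 36099·a + 3149·b + 303·c = -75202;  3149·a + 303·b + 23·c = -6586;  303·a + 23·b + 5·c = -626.
Inverting the 3×3 Gram matrix, [a, b, c]ᵀ = [-150618/74473, -59138/74473, 75466/74473]ᵀ.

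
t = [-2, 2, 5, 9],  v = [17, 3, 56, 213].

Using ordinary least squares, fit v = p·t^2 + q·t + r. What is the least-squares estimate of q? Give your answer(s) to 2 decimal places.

q = -3.57

Entries of AᵀA: Σt^2·t^2 = 7218, Σt^2·t = 854, Σt^2 = 114, Σt·t = 114, Σt = 14, Σ1 = 4.
Right-hand side: Σt^2·v = 18733, Σt·v = 2169, Σv = 289.
Solving the 3×3 system (Gaussian elimination) gives p = 171/56, q = -371/104, r = -417/182.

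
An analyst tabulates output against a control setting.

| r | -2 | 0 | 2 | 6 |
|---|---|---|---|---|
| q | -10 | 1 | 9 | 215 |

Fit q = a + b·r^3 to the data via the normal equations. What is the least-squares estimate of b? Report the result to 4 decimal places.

b = 0.9961

The normal equations are: 4·a + 216·b = 215;  216·a + 46784·b = 46592.
det = 4·46784 − 216² = 140480.
a = (215·46784 − 216·46592)/140480 = -83/2195; b = (4·46592 − 216·215)/140480 = 17491/17560.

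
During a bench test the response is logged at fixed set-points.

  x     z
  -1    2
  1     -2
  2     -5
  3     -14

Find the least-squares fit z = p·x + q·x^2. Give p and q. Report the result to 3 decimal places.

p = -1.669, q = -0.885

The normal system AᵀA·[p, q]ᵀ = Aᵀz is [[15, 35]; [35, 99]]·[p, q]ᵀ = [-56, -146]ᵀ.
det = 15·99 − 35² = 260.
p = ((-56)·99 − 35·(-146))/260 = -217/130; q = (15·(-146) − 35·(-56))/260 = -23/26.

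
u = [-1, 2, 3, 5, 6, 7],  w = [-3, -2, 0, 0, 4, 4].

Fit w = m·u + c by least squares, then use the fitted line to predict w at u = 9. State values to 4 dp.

Sums needed: Σu·u = 124, Σu = 22, Σ1 = 6.
Right-hand side: Σu·w = 51, Σw = 3.
Normal equations: [[124, 22]; [22, 6]]·[m, c]ᵀ = [51, 3]ᵀ.
det = 124·6 − 22² = 260.
m = (51·6 − 22·3)/260 = 12/13; c = (124·3 − 22·51)/260 = -75/26.
At u = 9: ŵ = (12/13)·(9) + (-75/26)·(1) = 141/26.

ŵ = 5.4231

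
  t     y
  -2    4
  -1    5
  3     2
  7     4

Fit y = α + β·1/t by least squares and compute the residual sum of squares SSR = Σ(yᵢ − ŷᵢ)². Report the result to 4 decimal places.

With design matrix X, XᵀX = [[4, -43/42]; [-43/42, 2437/1764]] and Xᵀy = [15, -121/21]ᵀ.
Δ = 4·(2437/1764) − (-43/42)² = 2633/588.
α = (15·(2437/1764) − (-43/42)·(-121/21))/(2633/588) = 26149/7899; β = (4·(-121/21) − (-43/42)·15)/(2633/588) = -4522/2633.
Residuals: -1336/7899, -220/7899, -1943/2633, 7385/7899; SSR = 11438/7899.

SSR = 1.4480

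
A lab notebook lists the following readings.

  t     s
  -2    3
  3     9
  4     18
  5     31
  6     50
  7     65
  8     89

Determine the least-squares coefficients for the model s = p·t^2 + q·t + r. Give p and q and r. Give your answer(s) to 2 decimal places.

Setting ∂/∂p … = 0 gives: 8771·p + 1279·q + 203·r = 11837;  1279·p + 203·q + 31·r = 1715;  203·p + 31·q + 7·r = 265.
Solving the 3×3 system (Gaussian elimination) gives p = 11743/7896, q = -407/1128, r = -4835/1316.

p = 1.49, q = -0.36, r = -3.67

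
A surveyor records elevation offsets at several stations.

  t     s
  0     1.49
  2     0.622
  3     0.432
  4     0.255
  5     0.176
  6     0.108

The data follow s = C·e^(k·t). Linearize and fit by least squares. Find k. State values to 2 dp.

Let Y = ln s. Fitting Y = k·t + ln C by least squares:
XᵀX = [[90.0000, 20.0000]; [20.0000, 6]], rhs = [-30.9737, -6.2448]ᵀ  (here Σt = 20.0000, Σ(t)² = 90.0000, Σln s = -6.2448, Σt·ln s = -30.9737).
Slope k = (n·Σt·ln s − Σt·Σln s)/(n·Σ(t)² − (Σt)²) = (6·-30.9737 − 20.0000·-6.2448)/140.0000 = -0.43534; ln C = (Σln s − k·Σt)/n = 0.41033.

k = -0.44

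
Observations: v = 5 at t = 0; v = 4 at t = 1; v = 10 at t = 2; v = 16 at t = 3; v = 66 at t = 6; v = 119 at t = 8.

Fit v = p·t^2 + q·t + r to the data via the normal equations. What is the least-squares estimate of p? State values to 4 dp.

With design matrix M, MᵀM = [[5490, 764, 114]; [764, 114, 20]; [114, 20, 6]] and Mᵀv = [10180, 1420, 220]ᵀ.
Inverting the 3×3 Gram matrix, [p, q, r]ᵀ = [508/247, -538/247, 1198/247]ᵀ.

p = 2.0567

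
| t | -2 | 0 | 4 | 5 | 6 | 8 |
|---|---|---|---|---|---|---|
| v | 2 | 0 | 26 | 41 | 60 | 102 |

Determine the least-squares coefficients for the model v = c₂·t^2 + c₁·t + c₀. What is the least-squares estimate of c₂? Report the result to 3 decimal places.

From the data, Σt^2·t^2 = 6289, Σt^2·t = 909, Σt^2 = 145, Σt·t = 145, Σt = 21, Σ1 = 6.
Right-hand side: Σt^2·v = 10137, Σt·v = 1481, Σv = 231.
Solving the 3×3 system (Gaussian elimination) gives c₂ = 7587/5170, c₁ = 6023/5170, c₀ = -2694/2585.

c₂ = 1.468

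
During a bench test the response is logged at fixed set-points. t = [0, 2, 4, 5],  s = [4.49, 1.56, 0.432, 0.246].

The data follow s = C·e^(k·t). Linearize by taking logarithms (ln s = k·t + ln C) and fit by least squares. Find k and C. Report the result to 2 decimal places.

k = -0.59, C = 4.68

With ln sᵢ as the transformed response and tᵢ as the regressor:
Σt = 11.0000, Σ(t)² = 45.0000, Σln s = -0.2952, Σt·ln s = -9.4801.
Normal system: [[45.0000, 11.0000]; [11.0000, 4]]·[k, ln C]ᵀ = [-9.4801, -0.2952]ᵀ.
Solving (det = 59.0000): k = -0.58768, ln C = 1.54231, so C = exp(1.54231) = 4.67536.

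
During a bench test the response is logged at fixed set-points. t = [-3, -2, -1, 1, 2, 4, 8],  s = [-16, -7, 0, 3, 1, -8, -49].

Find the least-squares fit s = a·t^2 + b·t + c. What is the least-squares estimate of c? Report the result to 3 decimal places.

c = 1.441

With design matrix A, AᵀA = [[4467, 549, 99]; [549, 99, 9]; [99, 9, 7]] and Aᵀs = [-3429, -357, -76]ᵀ.
Inverting the 3×3 Gram matrix, [a, b, c]ᵀ = [-6253/5852, 38419/17556, 4217/2926]ᵀ.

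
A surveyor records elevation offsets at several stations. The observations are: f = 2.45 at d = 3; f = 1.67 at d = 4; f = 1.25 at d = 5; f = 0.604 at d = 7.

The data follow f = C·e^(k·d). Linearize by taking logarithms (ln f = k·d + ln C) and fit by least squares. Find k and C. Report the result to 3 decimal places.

k = -0.346, C = 6.873

Taking logs, ln f = k·d + ln C, so regress ln f on d.
XᵀX = [[99.0000, 19.0000]; [19.0000, 4]], rhs = [2.3260, 1.1279]ᵀ  (here Σd = 19.0000, Σ(d)² = 99.0000, Σln f = 1.1279, Σd·ln f = 2.3260).
Slope k = (n·Σd·ln f − Σd·Σln f)/(n·Σ(d)² − (Σd)²) = (4·2.3260 − 19.0000·1.1279)/35.0000 = -0.34644; ln C = (Σln f − k·Σd)/n = 1.92758, so C = exp(1.92758) = 6.87287.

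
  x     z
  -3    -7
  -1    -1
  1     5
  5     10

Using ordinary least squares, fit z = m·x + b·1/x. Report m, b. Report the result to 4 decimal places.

m = 2.0231, b = 1.0417

Normal-equation sums: Σx·x = 36, Σx·1/x = 4, Σ1/x·1/x = 484/225.
For Aᵀz: Σx·z = 77, Σ1/x·z = 31/3.
Eliminating b: (484/225)·(row 1) − 4·(row 2) gives (1536/25)·m = (484/225)·77 − 4·(31/3) = 27968/225, so m = 437/216.
Then b = ((31/3) − 4·(437/216))/(484/225) = 25/24.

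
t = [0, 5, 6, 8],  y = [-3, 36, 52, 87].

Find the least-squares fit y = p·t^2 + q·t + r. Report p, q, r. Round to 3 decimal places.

Entries of XᵀX: Σt^2·t^2 = 6017, Σt^2·t = 853, Σt^2 = 125, Σt·t = 125, Σt = 19, Σ1 = 4.
For Xᵀy: Σt^2·y = 8340, Σt·y = 1188, Σy = 172.
XᵀX·[p, q, r]ᵀ = Xᵀy becomes [[6017, 853, 125]; [853, 125, 19]; [125, 19, 4]]·[p, q, r]ᵀ = [8340, 1188, 172]ᵀ.
Row-reducing yields p = 1142/1023, q = 2402/1023, r = -1036/341.

p = 1.116, q = 2.348, r = -3.038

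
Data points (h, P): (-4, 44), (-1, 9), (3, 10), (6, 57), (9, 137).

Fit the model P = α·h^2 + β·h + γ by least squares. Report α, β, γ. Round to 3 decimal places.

Compute the Gram sums: Σh^2·h^2 = 8195, Σh^2·h = 907, Σh^2 = 143, Σh·h = 143, Σh = 13, Σ1 = 5.
And Σh^2·P = 13952, Σh·P = 1420, ΣP = 257.
Normal equations: [[8195, 907, 143]; [907, 143, 13]; [143, 13, 5]]·[α, β, γ]ᵀ = [13952, 1420, 257]ᵀ.
Solving the 3×3 system (Gaussian elimination) gives α = 88487/44958, β = -124165/44958, γ = 17157/7493.

α = 1.968, β = -2.762, γ = 2.290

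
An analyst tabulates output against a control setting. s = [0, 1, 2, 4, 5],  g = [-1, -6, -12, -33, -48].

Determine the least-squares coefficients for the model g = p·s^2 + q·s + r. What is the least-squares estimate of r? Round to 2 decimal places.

Compute the Gram sums: Σs^2·s^2 = 898, Σs^2·s = 198, Σs^2 = 46, Σs·s = 46, Σs = 12, Σ1 = 5.
And Σs^2·g = -1782, Σs·g = -402, Σg = -100.
XᵀX·[p, q, r]ᵀ = Xᵀg becomes [[898, 198, 46]; [198, 46, 12]; [46, 12, 5]]·[p, q, r]ᵀ = [-1782, -402, -100]ᵀ.
Row-reducing yields p = -397/308, q = -879/308, r = -199/154.

r = -1.29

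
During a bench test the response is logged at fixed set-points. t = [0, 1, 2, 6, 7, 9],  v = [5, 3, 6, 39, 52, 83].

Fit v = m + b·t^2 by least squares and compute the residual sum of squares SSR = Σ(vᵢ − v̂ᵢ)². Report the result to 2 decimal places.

Normal-equation sums: Σ1 = 6, Σt^2 = 171, Σt^2·t^2 = 10275.
And Σv = 188, Σt^2·v = 10702.
XᵀX·[m, b]ᵀ = Xᵀv becomes [[6, 171]; [171, 10275]]·[m, b]ᵀ = [188, 10702]ᵀ.
det = 6·10275 − 171² = 32409.
m = (188·10275 − 171·10702)/32409 = 33886/10803; b = (6·10702 − 171·188)/32409 = 10688/10803.
Residuals: 20129/10803, -4055/3601, -3940/3601, 2663/10803, 1386/3601, -2965/10803; SSR = 67208/10803.

SSR = 6.22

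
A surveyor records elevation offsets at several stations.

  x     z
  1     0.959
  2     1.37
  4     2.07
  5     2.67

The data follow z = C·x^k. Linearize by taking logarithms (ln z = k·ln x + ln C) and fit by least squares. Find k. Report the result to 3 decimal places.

Taking logs, ln z = k·ln x + ln C, so regress ln z on ln x.
Σln x = 3.6889, Σ(ln x)² = 4.9926, Σln z = 1.9826, Σln x·ln z = 2.8074.
Equations: 4.9926·k + 3.6889·ln C = 2.8074;  3.6889·k + 4·ln C = 1.9826.
Δ = 4.9926·4 − (3.6889)² = 6.3624; k = (2.8074·4 − 3.6889·1.9826)/6.3624 = 0.61551, ln C = (4.9926·1.9826 − 3.6889·2.8074)/6.3624 = -0.07199.

k = 0.616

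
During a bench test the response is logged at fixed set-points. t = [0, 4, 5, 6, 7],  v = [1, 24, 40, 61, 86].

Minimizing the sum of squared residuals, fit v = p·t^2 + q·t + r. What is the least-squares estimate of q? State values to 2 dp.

The normal equations are: 4578·p + 748·q + 126·r = 7794;  748·p + 126·q + 22·r = 1264;  126·p + 22·q + 5·r = 212.
(Σt^2·t^2 = 4578, Σt^2·t = 748, Σt^2 = 126, Σt·t = 126, Σt = 22, Σ1 = 5, Σt^2·v = 7794, Σt·v = 1264, Σv = 212.)
Inverting the 3×3 Gram matrix, [p, q, r]ᵀ = [9333/4351, -12528/4351, 4414/4351]ᵀ.

q = -2.88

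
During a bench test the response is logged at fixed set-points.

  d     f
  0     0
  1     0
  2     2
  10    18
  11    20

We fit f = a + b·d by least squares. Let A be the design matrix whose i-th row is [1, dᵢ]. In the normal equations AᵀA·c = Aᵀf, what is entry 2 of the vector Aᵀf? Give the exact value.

404

Entry 2 ↔ basis d, so (Aᵀf)_{2} = Σᵢ (d)·fᵢ = (0)·(0) + (1)·(0) + (2)·(2) + (10)·(18) + (11)·(20) = 404.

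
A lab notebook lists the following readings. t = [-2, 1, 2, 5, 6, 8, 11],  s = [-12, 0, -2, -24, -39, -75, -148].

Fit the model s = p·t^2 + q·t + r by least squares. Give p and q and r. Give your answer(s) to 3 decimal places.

Normal-equation sums: Σt^2·t^2 = 20691, Σt^2·t = 2185, Σt^2 = 255, Σt·t = 255, Σt = 31, Σ1 = 7.
For Xᵀs: Σt^2·s = -24768, Σt·s = -2562, Σs = -300.
So XᵀX·[p, q, r]ᵀ = Xᵀs: [[20691, 2185, 255]; [2185, 255, 31]; [255, 31, 7]]·[p, q, r]ᵀ = [-24768, -2562, -300]ᵀ.
Row-reducing yields p = -572163/398321, q = 1296/539, r = -469257/398321.

p = -1.436, q = 2.404, r = -1.178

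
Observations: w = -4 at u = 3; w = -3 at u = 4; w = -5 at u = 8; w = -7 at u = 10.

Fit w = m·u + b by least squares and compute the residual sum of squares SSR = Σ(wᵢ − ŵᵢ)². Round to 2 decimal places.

SSR = 1.65

From the data, Σu·u = 189, Σu = 25, Σ1 = 4.
For Mᵀw: Σu·w = -134, Σw = -19.
Eliminating b: 4·(row 1) − 25·(row 2) gives 131·m = 4·(-134) − 25·(-19) = -61, so m = -61/131.
Then b = ((-19) − 25·(-61/131))/4 = -241/131.
Residuals: -100/131, 92/131, 74/131, -66/131; SSR = 216/131.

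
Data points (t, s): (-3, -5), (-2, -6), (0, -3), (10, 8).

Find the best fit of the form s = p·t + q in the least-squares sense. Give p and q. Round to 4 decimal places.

p = 1.0726, q = -2.8407

With design matrix X, XᵀX = [[113, 5]; [5, 4]] and Xᵀs = [107, -6]ᵀ.
Determinant 113·4 − 5² = 427.
p = (107·4 − 5·(-6))/427 = 458/427; q = (113·(-6) − 5·107)/427 = -1213/427.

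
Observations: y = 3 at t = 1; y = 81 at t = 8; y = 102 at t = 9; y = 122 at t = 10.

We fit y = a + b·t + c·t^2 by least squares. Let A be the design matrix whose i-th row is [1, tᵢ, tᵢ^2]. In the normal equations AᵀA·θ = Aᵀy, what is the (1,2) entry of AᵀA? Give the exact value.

Row 1 ↔ basis 1, column 2 ↔ basis t, so (AᵀA)_{1,2} = Σᵢ t = (1)·(1) + (1)·(8) + (1)·(9) + (1)·(10) = 28.

28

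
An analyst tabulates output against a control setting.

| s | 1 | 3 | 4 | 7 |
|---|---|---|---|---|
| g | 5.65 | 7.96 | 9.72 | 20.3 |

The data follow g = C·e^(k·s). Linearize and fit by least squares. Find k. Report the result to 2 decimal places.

Taking logs, ln g = k·s + ln C, so regress ln g on s.
AᵀA = [[75.0000, 15.0000]; [15.0000, 4]], rhs = [38.1260, 9.0909]ᵀ  (here Σs = 15.0000, Σ(s)² = 75.0000, Σln g = 9.0909, Σs·ln g = 38.1260).
Solving (det = 75.0000): k = 0.21521, ln C = 1.46568.

k = 0.22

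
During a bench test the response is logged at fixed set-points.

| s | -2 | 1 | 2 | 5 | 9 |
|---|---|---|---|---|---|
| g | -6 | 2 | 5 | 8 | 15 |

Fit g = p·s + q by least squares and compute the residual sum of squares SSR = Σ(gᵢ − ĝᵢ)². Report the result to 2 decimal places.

The normal equations are: 115·p + 15·q = 199;  15·p + 5·q = 24.
Determinant 115·5 − 15² = 350.
p = (199·5 − 15·24)/350 = 127/70; q = (115·24 − 15·199)/350 = -9/14.
Residuals: -121/70, 29/35, 141/70, -3/7, -24/35; SSR = 587/70.

SSR = 8.39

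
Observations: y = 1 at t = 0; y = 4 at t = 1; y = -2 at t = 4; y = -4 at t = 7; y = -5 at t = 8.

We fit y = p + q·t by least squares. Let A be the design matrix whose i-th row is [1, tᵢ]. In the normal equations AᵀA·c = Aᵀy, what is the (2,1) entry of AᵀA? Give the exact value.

20

Row 2 ↔ basis t, column 1 ↔ basis 1, so (AᵀA)_{2,1} = Σᵢ t = (0)·(1) + (1)·(1) + (4)·(1) + (7)·(1) + (8)·(1) = 20.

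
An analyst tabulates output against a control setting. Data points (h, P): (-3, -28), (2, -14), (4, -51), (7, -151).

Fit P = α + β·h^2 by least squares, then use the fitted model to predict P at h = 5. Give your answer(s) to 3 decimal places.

P̂ = -77.794

Normal-equation sums: Σ1 = 4, Σh^2 = 78, Σh^2·h^2 = 2754.
Moment sums: ΣP = -244, Σh^2·P = -8523.
Eliminating β: 2754·(row 1) − 78·(row 2) gives 4932·α = 2754·(-244) − 78·(-8523) = -7182, so α = -399/274.
Then β = ((-8523) − 78·(-399/274))/2754 = -1255/411.
At h = 5: P̂ = (-399/274)·(1) + (-1255/411)·(25) = -63947/822.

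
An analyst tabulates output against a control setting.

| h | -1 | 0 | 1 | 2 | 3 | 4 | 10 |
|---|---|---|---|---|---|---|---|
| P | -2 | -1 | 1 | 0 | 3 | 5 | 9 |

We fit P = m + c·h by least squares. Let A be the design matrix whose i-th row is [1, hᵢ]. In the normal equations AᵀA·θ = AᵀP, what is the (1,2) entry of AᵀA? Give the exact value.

19

Row 1 ↔ basis 1, column 2 ↔ basis h, so (AᵀA)_{1,2} = Σᵢ h = (1)·(-1) + (1)·(0) + (1)·(1) + (1)·(2) + (1)·(3) + (1)·(4) + (1)·(10) = 19.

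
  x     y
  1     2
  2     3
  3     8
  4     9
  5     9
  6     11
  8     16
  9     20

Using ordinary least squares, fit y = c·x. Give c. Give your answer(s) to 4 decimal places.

c = 2.0636

Normal-equation sums: Σx·x = 236.
Moment sums: Σx·y = 487.
Hence c = 487 / 236 ≈ 2.06356.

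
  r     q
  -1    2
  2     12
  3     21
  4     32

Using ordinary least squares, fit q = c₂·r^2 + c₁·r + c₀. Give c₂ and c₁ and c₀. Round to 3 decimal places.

From the data, Σr^2·r^2 = 354, Σr^2·r = 98, Σr^2 = 30, Σr·r = 30, Σr = 8, Σ1 = 4.
For Aᵀq: Σr^2·q = 751, Σr·q = 213, Σq = 67.
So AᵀA·[c₂, c₁, c₀]ᵀ = Aᵀq: [[354, 98, 30]; [98, 30, 8]; [30, 8, 4]]·[c₂, c₁, c₀]ᵀ = [751, 213, 67]ᵀ.
Row-reducing yields c₂ = 477/362, c₁ = 374/181, c₀ = 495/181.

c₂ = 1.318, c₁ = 2.066, c₀ = 2.735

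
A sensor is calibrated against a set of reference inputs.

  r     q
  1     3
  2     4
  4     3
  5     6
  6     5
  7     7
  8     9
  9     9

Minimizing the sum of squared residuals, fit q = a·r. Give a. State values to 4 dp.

AᵀA·[a]ᵀ = Aᵀq reads: 276·a = 285.
a = 285/276 = 1.03261.

a = 1.0326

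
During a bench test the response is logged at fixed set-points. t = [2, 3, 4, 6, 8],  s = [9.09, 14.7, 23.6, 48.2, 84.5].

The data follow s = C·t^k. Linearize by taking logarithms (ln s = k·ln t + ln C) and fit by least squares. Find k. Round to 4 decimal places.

Let Y = ln s. Fitting Y = k·ln t + ln C by least squares:
Σln t = 7.0493, Σ(ln t)² = 11.1437, Σln s = 16.3684, Σln t·ln s = 25.0349.
Equations: 11.1437·k + 7.0493·ln C = 25.0349;  7.0493·k + 5·ln C = 16.3684.
Solving (det = 6.0265): k = 1.62443, ln C = 0.98347.

k = 1.6244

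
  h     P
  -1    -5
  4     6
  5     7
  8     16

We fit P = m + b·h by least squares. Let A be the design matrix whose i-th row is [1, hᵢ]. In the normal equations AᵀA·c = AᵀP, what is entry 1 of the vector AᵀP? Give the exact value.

24

Entry 1 ↔ basis 1, so (AᵀP)_{1} = Σᵢ Pᵢ = (1)·(-5) + (1)·(6) + (1)·(7) + (1)·(16) = 24.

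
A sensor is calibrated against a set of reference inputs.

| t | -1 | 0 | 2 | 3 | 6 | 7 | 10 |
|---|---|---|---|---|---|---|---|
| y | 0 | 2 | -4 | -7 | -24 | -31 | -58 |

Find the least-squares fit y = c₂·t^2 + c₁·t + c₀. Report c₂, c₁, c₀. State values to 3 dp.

Compute the Gram sums: Σt^2·t^2 = 13795, Σt^2·t = 1593, Σt^2 = 199, Σt·t = 199, Σt = 27, Σ1 = 7.
And Σt^2·y = -8262, Σt·y = -970, Σy = -122.
Row-reducing yields c₂ = -74332/158529, c₁ = -62614/52843, c₀ = 74752/158529.

c₂ = -0.469, c₁ = -1.185, c₀ = 0.472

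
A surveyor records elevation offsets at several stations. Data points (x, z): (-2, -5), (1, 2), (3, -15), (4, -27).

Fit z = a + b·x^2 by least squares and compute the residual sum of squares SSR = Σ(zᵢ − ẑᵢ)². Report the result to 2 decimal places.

SSR = 1.90

Setting ∂/∂a … = 0 gives: 4·a + 30·b = -45;  30·a + 354·b = -585.
(Σ1 = 4, Σx^2 = 30, Σx^2·x^2 = 354, Σz = -45, Σx^2·z = -585.)
Δ = 4·354 − 30² = 516.
a = ((-45)·354 − 30·(-585))/516 = 135/43; b = (4·(-585) − 30·(-45))/516 = -165/86.
Residuals: -20/43, 67/86, -75/86, 24/43; SSR = 163/86.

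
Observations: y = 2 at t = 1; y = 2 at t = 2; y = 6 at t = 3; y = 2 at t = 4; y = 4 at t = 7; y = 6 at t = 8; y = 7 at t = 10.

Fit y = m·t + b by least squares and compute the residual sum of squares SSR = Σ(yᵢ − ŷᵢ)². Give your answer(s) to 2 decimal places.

SSR = 12.84

With design matrix A, AᵀA = [[243, 35]; [35, 7]] and Aᵀy = [178, 29]ᵀ.
Eliminating b: 7·(row 1) − 35·(row 2) gives 476·m = 7·178 − 35·29 = 231, so m = 33/68.
Then b = (29 − 35·(33/68))/7 = 817/476.
Residuals: -24/119, -327/476, 673/238, -789/476, -265/238, 191/476, 205/476; SSR = 6113/476.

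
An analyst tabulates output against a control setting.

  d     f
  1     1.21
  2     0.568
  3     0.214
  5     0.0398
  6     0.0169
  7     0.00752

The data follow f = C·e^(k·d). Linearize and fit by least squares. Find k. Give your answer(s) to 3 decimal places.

Let Y = ln f. Fitting Y = k·d + ln C by least squares:
Σd = 24.0000, Σ(d)² = 124.0000, Σln f = -14.1113, Σd·ln f = -80.3994.
Equations: 124.0000·k + 24.0000·ln C = -80.3994;  24.0000·k + 6·ln C = -14.1113.
Slope k = (n·Σd·ln f − Σd·Σln f)/(n·Σ(d)² − (Σd)²) = (6·-80.3994 − 24.0000·-14.1113)/168.0000 = -0.85551; ln C = (Σln f − k·Σd)/n = 1.07014.

k = -0.856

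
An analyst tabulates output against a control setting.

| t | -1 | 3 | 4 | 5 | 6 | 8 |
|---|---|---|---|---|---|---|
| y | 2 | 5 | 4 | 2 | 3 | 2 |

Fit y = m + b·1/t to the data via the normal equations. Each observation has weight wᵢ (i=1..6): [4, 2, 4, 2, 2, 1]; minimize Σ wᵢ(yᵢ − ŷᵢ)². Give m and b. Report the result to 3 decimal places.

From the data, Σwᵢ·1 = 15, Σwᵢ·1/t = -59/40, Σwᵢ·1/t·1/t = 66577/14400.
Right-hand side: Σwᵢ·y = 46, Σwᵢ·1/t·y = 83/60.
So AᵀWA·[m, b]ᵀ = AᵀWy: [[15, -59/40]; [-59/40, 66577/14400]]·[m, b]ᵀ = [46, 83/60]ᵀ.
Eliminating b: (66577/14400)·(row 1) − (-59/40)·(row 2) gives (161221/2400)·m = (66577/14400)·46 − (-59/40)·(83/60) = 772981/3600, so m = 1545962/483663.
Then b = ((83/60) − (-59/40)·(1545962/483663))/(66577/14400) = 212640/161221.

m = 3.196, b = 1.319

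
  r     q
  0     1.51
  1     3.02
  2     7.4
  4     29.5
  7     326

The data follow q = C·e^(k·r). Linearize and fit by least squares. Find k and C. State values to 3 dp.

Let Y = ln q. Fitting Y = k·r + ln C by least squares:
XᵀX = [[70.0000, 14.0000]; [14.0000, 5]], rhs = [59.1541, 12.6901]ᵀ  (here Σr = 14.0000, Σ(r)² = 70.0000, Σln q = 12.6901, Σr·ln q = 59.1541).
Slope k = (n·Σr·ln q − Σr·Σln q)/(n·Σ(r)² − (Σr)²) = (5·59.1541 − 14.0000·12.6901)/154.0000 = 0.76694; ln C = (Σln q − k·Σr)/n = 0.39060, so C = exp(0.39060) = 1.47787.

k = 0.767, C = 1.478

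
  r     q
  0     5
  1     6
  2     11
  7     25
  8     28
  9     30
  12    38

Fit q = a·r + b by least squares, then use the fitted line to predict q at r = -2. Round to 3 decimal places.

q̂ = -1.030

XᵀX·[a, b]ᵀ = Xᵀq reads: 343·a + 39·b = 1153;  39·a + 7·b = 143.
(Σr·r = 343, Σr = 39, Σ1 = 7, Σr·q = 1153, Σq = 143.)
det = 343·7 − 39² = 880.
a = (1153·7 − 39·143)/880 = 1247/440; b = (343·143 − 39·1153)/880 = 2041/440.
At r = -2: q̂ = (1247/440)·(-2) + (2041/440)·(1) = -453/440.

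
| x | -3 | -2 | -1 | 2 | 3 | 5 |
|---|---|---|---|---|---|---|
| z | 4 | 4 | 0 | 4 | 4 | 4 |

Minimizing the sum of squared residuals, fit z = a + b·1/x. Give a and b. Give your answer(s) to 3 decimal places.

a = 3.613, b = 2.094

From the data, Σ1 = 6, Σ1/x = -4/5, Σ1/x·1/x = 793/450.
Right-hand side: Σz = 20, Σ1/x·z = 4/5.
So MᵀM·[a, b]ᵀ = Mᵀz: [[6, -4/5]; [-4/5, 793/450]]·[a, b]ᵀ = [20, 4/5]ᵀ.
Δ = 6·(793/450) − (-4/5)² = 149/15.
a = (20·(793/450) − (-4/5)·(4/5))/(149/15) = 8074/2235; b = (6·(4/5) − (-4/5)·20)/(149/15) = 312/149.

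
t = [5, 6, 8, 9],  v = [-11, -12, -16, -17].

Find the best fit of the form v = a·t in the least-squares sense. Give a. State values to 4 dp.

The normal equations are: 206·a = -408.
(Σt·t = 206, Σt·v = -408.)
Hence a = -408 / 206 ≈ -1.98058.

a = -1.9806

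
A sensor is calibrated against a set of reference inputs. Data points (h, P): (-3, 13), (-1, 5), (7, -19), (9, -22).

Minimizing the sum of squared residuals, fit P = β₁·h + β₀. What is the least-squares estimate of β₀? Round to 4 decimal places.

β₀ = 3.0769

Setting ∂/∂β₁ … = 0 gives: 140·β₁ + 12·β₀ = -375;  12·β₁ + 4·β₀ = -23.
(Σh·h = 140, Σh = 12, Σ1 = 4, Σh·P = -375, ΣP = -23.)
Determinant 140·4 − 12² = 416.
β₁ = ((-375)·4 − 12·(-23))/416 = -153/52; β₀ = (140·(-23) − 12·(-375))/416 = 40/13.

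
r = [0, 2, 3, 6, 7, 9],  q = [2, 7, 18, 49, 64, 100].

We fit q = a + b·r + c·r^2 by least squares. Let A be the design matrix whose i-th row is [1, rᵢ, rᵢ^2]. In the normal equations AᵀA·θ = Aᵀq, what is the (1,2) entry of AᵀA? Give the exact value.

27

Row 1 ↔ basis 1, column 2 ↔ basis r, so (AᵀA)_{1,2} = Σᵢ r = (1)·(0) + (1)·(2) + (1)·(3) + (1)·(6) + (1)·(7) + (1)·(9) = 27.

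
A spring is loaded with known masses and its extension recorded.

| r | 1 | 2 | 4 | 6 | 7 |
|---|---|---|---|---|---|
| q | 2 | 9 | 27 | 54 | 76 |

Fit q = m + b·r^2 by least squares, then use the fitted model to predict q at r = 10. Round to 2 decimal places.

q̂ = 151.44

Forming AᵀA = [[5, 106]; [106, 3970]] and Aᵀq = [168, 6138]ᵀ gives AᵀA·[m, b]ᵀ = Aᵀq.
Determinant 5·3970 − 106² = 8614.
m = (168·3970 − 106·6138)/8614 = 8166/4307; b = (5·6138 − 106·168)/8614 = 6441/4307.
At r = 10: q̂ = (8166/4307)·(1) + (6441/4307)·(100) = 652266/4307.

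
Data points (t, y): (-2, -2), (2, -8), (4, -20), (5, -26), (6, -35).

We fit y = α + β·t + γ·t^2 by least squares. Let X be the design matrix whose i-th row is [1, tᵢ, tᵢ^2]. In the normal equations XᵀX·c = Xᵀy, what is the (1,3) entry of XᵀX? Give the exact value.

Row 1 ↔ basis 1, column 3 ↔ basis t^2, so (XᵀX)_{1,3} = Σᵢ t^2 = (1)·(4) + (1)·(4) + (1)·(16) + (1)·(25) + (1)·(36) = 85.

85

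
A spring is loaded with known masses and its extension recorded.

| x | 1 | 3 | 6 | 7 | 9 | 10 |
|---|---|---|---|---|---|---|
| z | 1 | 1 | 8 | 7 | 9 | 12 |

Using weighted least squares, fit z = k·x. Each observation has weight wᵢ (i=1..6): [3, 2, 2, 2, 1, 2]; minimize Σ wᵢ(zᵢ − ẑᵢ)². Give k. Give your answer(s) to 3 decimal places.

k = 1.110

Sums needed: Σwᵢ·x·x = 472.
For AᵀWz: Σwᵢ·x·z = 524.
So AᵀWA·[k]ᵀ = AᵀWz: [[472]]·[k]ᵀ = [524]ᵀ.
k = 524/472 = 1.11017.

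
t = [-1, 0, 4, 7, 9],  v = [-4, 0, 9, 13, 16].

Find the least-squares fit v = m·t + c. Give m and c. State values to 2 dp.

m = 1.95, c = -0.61

Forming XᵀX = [[147, 19]; [19, 5]] and Xᵀv = [275, 34]ᵀ gives XᵀX·[m, c]ᵀ = Xᵀv.
Determinant 147·5 − 19² = 374.
m = (275·5 − 19·34)/374 = 729/374; c = (147·34 − 19·275)/374 = -227/374.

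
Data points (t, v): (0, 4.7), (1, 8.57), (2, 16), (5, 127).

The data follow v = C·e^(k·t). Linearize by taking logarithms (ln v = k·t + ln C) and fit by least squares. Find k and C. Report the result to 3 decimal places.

Let Y = ln v. Fitting Y = k·t + ln C by least squares:
Sums: Σt = 8.0000, Σ(t)² = 30.0000, Σln v = 11.3126, Σt·ln v = 31.9144.
Normal system: [[30.0000, 8.0000]; [8.0000, 4]]·[k, ln C]ᵀ = [31.9144, 11.3126]ᵀ.
Δ = 30.0000·4 − (8.0000)² = 56.0000; k = (31.9144·4 − 8.0000·11.3126)/56.0000 = 0.66351, ln C = (30.0000·11.3126 − 8.0000·31.9144)/56.0000 = 1.50113, so C = exp(1.50113) = 4.48674.

k = 0.664, C = 4.487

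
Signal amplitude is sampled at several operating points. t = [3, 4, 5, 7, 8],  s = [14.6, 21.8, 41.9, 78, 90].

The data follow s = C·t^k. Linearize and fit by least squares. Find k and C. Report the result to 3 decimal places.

k = 1.953, C = 1.647

Taking logs, ln s = k·ln t + ln C, so regress ln s on ln t.
Σln t = 8.1197, Σ(ln t)² = 13.8297, Σln s = 18.3547, Σln t·ln s = 31.0644.
Equations: 13.8297·k + 8.1197·ln C = 31.0644;  8.1197·k + 5·ln C = 18.3547.
Slope k = (n·Σln t·ln s − Σln t·Σln s)/(n·Σ(ln t)² − (Σln t)²) = (5·31.0644 − 8.1197·18.3547)/3.2190 = 1.95313; ln C = (Σln s − k·Σln t)/n = 0.49918, so C = exp(0.49918) = 1.64738.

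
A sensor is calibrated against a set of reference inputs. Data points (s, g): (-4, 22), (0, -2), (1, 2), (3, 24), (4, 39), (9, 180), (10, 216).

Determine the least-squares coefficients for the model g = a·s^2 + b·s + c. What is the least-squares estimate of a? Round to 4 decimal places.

Sums needed: Σs^2·s^2 = 17155, Σs^2·s = 1757, Σs^2 = 223, Σs·s = 223, Σs = 23, Σ1 = 7.
And Σs^2·g = 37374, Σs·g = 3922, Σg = 481.
Normal equations: [[17155, 1757, 223]; [1757, 223, 23]; [223, 23, 7]]·[a, b, c]ᵀ = [37374, 3922, 481]ᵀ.
Inverting the 3×3 Gram matrix, [a, b, c]ᵀ = [331515/168242, 1106663/504726, -318827/252363]ᵀ.

a = 1.9705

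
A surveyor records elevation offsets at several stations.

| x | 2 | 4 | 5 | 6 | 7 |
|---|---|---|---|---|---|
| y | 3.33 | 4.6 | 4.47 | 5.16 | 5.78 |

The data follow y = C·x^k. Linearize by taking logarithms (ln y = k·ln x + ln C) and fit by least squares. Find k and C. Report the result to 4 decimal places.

Let Y = ln y. Fitting Y = k·ln x + ln C by least squares:
Over the data: Σln x = 7.4265, Σ(ln x)² = 11.9895, Σln y = 7.6218, Σln x·ln y = 11.7134.
Normal system: [[11.9895, 7.4265]; [7.4265, 5]]·[k, ln C]ᵀ = [11.7134, 7.6218]ᵀ.
Δ = 11.9895·5 − (7.4265)² = 4.7940; k = (11.7134·5 − 7.4265·7.6218)/4.7940 = 0.40964, ln C = (11.9895·7.6218 − 7.4265·11.7134)/4.7940 = 0.91591, so C = exp(0.91591) = 2.49906.

k = 0.4096, C = 2.4991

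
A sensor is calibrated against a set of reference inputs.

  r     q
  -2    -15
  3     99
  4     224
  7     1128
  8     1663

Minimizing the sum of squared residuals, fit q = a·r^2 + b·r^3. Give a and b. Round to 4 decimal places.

a = 2.0891, b = 2.9878

Setting ∂/∂a … = 0 gives: 6850·a + 50810·b = 166119;  50810·a + 384682·b = 1255489.
(Σr^2·r^2 = 6850, Σr^2·r^3 = 50810, Σr^3·r^3 = 384682, Σr^2·q = 166119, Σr^3·q = 1255489.)
Δ = 6850·384682 − 50810² = 53415600.
a = (166119·384682 − 50810·1255489)/53415600 = 27898267/13353900; b = (6850·1255489 − 50810·166119)/53415600 = 7979663/2670780.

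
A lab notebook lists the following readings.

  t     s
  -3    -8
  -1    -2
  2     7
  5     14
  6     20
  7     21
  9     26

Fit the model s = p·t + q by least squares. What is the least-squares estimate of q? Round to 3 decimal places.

Entries of AᵀA: Σt·t = 205, Σt = 25, Σ1 = 7.
And Σt·s = 611, Σs = 78.
Normal equations: [[205, 25]; [25, 7]]·[p, q]ᵀ = [611, 78]ᵀ.
det = 205·7 − 25² = 810.
p = (611·7 − 25·78)/810 = 2327/810; q = (205·78 − 25·611)/810 = 143/162.

q = 0.883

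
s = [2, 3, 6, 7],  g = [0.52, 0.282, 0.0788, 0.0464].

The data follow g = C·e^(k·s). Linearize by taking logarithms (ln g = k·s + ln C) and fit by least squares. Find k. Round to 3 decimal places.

Linearized form: ln g = k·s + ln C. From the 4 transformed points,
AᵀA = [[98.0000, 18.0000]; [18.0000, 4]], rhs = [-41.8436, -7.5311]ᵀ  (here Σs = 18.0000, Σ(s)² = 98.0000, Σln g = -7.5311, Σs·ln g = -41.8436).
Δ = 98.0000·4 − (18.0000)² = 68.0000; k = (-41.8436·4 − 18.0000·-7.5311)/68.0000 = -0.46787, ln C = (98.0000·-7.5311 − 18.0000·-41.8436)/68.0000 = 0.22265.

k = -0.468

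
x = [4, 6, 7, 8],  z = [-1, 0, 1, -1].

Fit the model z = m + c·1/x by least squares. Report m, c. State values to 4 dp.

Setting ∂/∂m … = 0 gives: 4·m + (115/168)·c = -1;  (115/168)·m + (3565/28224)·c = -13/56.
Eliminating c: (3565/28224)·(row 1) − (115/168)·(row 2) gives (115/3136)·m = (3565/28224)·(-1) − (115/168)·(-13/56) = 115/3528, so m = 8/9.
Then c = ((-13/56) − (115/168)·(8/9))/(3565/28224) = -2296/345.

m = 0.8889, c = -6.6551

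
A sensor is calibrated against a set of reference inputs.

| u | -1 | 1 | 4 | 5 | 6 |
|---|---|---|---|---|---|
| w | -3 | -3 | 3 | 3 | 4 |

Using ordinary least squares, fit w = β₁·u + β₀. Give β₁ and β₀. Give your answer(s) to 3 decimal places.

The normal system MᵀM·[β₁, β₀]ᵀ = Mᵀw is [[79, 15]; [15, 5]]·[β₁, β₀]ᵀ = [51, 4]ᵀ.
Eliminating β₀: 5·(row 1) − 15·(row 2) gives 170·β₁ = 5·51 − 15·4 = 195, so β₁ = 39/34.
Then β₀ = (4 − 15·(39/34))/5 = -449/170.

β₁ = 1.147, β₀ = -2.641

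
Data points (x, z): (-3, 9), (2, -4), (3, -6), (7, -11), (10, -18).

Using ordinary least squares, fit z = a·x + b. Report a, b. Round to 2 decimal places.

Entries of AᵀA: Σx·x = 171, Σx = 19, Σ1 = 5.
For Aᵀz: Σx·z = -310, Σz = -30.
Normal equations: [[171, 19]; [19, 5]]·[a, b]ᵀ = [-310, -30]ᵀ.
Determinant 171·5 − 19² = 494.
a = ((-310)·5 − 19·(-30))/494 = -490/247; b = (171·(-30) − 19·(-310))/494 = 20/13.

a = -1.98, b = 1.54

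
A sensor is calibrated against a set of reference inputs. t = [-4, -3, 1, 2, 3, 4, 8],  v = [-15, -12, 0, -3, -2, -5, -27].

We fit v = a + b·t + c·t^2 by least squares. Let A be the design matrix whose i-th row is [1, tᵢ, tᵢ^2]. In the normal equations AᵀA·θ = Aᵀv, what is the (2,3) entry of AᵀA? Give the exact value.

Row 2 ↔ basis t, column 3 ↔ basis t^2, so (AᵀA)_{2,3} = Σᵢ (t)·(t^2) = (-4)·(16) + (-3)·(9) + (1)·(1) + (2)·(4) + (3)·(9) + (4)·(16) + (8)·(64) = 521.

521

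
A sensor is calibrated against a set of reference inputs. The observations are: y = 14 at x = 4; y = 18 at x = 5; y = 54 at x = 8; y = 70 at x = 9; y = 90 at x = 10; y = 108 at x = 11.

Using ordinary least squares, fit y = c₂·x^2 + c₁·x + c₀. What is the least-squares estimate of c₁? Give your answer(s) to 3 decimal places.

c₁ = -3.633

Forming MᵀM = [[36179, 3761, 407]; [3761, 407, 47]; [407, 47, 6]] and Mᵀy = [31868, 3296, 354]ᵀ gives MᵀM·[c₂, c₁, c₀]ᵀ = Mᵀy.
Row-reducing yields c₂ = 1361/1174, c₁ = -4265/1174, c₀ = 5177/587.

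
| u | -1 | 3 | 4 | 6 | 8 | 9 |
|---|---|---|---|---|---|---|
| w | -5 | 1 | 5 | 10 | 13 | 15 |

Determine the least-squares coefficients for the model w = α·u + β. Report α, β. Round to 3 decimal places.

Entries of XᵀX: Σu·u = 207, Σu = 29, Σ1 = 6.
Moment sums: Σu·w = 327, Σw = 39.
So XᵀX·[α, β]ᵀ = Xᵀw: [[207, 29]; [29, 6]]·[α, β]ᵀ = [327, 39]ᵀ.
Δ = 207·6 − 29² = 401.
α = (327·6 − 29·39)/401 = 831/401; β = (207·39 − 29·327)/401 = -1410/401.

α = 2.072, β = -3.516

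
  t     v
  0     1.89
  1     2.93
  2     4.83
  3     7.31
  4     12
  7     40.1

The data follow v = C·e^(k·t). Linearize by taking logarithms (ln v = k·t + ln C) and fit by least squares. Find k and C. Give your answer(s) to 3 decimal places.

k = 0.439, C = 1.946

Linearized form: ln v = k·t + ln C. From the 6 transformed points,
Σt = 17.0000, Σ(t)² = 79.0000, Σln v = 11.4520, Σt·ln v = 45.9717.
Equations: 79.0000·k + 17.0000·ln C = 45.9717;  17.0000·k + 6·ln C = 11.4520.
Slope k = (n·Σt·ln v − Σt·Σln v)/(n·Σ(t)² − (Σt)²) = (6·45.9717 − 17.0000·11.4520)/185.0000 = 0.43863; ln C = (Σln v − k·Σt)/n = 0.66587, so C = exp(0.66587) = 1.94618.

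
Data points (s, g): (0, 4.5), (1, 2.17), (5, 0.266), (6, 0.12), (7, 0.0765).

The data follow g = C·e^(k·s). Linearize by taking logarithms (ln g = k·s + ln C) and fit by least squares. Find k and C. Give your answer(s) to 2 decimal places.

k = -0.58, C = 4.23

Linearized form: ln g = k·s + ln C. From the 5 transformed points,
Σs = 19.0000, Σ(s)² = 111.0000, Σln g = -3.7362, Σs·ln g = -36.5614.
Equations: 111.0000·k + 19.0000·ln C = -36.5614;  19.0000·k + 5·ln C = -3.7362.
Δ = 111.0000·5 − (19.0000)² = 194.0000; k = (-36.5614·5 − 19.0000·-3.7362)/194.0000 = -0.57639, ln C = (111.0000·-3.7362 − 19.0000·-36.5614)/194.0000 = 1.44304, so C = exp(1.44304) = 4.23356.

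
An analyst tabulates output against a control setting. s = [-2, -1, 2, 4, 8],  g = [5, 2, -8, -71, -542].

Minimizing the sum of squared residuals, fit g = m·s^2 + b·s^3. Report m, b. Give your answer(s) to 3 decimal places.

m = -0.412, b = -1.007

Forming XᵀX = [[4385, 33791]; [33791, 266369]] and Xᵀg = [-35834, -282154]ᵀ gives XᵀX·[m, b]ᵀ = Xᵀg.
Δ = 4385·266369 − 33791² = 26196384.
m = ((-35834)·266369 − 33791·(-282154))/26196384 = -2700233/6549096; b = (4385·(-282154) − 33791·(-35834))/26196384 = -6594649/6549096.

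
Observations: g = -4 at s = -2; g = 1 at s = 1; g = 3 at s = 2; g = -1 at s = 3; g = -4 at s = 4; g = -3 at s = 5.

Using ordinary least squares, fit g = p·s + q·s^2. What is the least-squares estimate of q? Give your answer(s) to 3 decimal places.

q = -0.412

From the data, Σs·s = 59, Σs·s^2 = 217, Σs^2·s^2 = 995.
Right-hand side: Σs·g = -19, Σs^2·g = -151.
Δ = 59·995 − 217² = 11616.
p = ((-19)·995 − 217·(-151))/11616 = 6931/5808; q = (59·(-151) − 217·(-19))/11616 = -2393/5808.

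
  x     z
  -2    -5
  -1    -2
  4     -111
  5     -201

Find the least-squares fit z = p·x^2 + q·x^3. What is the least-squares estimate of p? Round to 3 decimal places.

Compute the Gram sums: Σx^2·x^2 = 898, Σx^2·x^3 = 4116, Σx^3·x^3 = 19786.
Moment sums: Σx^2·z = -6823, Σx^3·z = -32187.
So AᵀA·[p, q]ᵀ = Aᵀz: [[898, 4116]; [4116, 19786]]·[p, q]ᵀ = [-6823, -32187]ᵀ.
Eliminating q: 19786·(row 1) − 4116·(row 2) gives 826372·p = 19786·(-6823) − 4116·(-32187) = -2518186, so p = -1259093/413186.
Then q = ((-32187) − 4116·(-1259093/413186))/19786 = -410229/413186.

p = -3.047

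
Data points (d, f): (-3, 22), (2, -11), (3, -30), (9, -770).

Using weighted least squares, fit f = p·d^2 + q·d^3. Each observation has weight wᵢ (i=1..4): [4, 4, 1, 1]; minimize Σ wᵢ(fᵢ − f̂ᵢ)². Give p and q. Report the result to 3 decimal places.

p = -0.543, q = -0.996

Setting ∂/∂p … = 0 gives: 7030·p + 58448·q = -62024;  58448·p + 535342·q = -564868.
(Σwᵢ·d^2·d^2 = 7030, Σwᵢ·d^2·d^3 = 58448, Σwᵢ·d^3·d^3 = 535342, Σwᵢ·d^2·f = -62024, Σwᵢ·d^3·f = -564868.)
det = 7030·535342 − 58448² = 347285556.
p = ((-62024)·535342 − 58448·(-564868))/347285556 = -5240204/9646821; q = (7030·(-564868) − 58448·(-62024))/347285556 = -9606758/9646821.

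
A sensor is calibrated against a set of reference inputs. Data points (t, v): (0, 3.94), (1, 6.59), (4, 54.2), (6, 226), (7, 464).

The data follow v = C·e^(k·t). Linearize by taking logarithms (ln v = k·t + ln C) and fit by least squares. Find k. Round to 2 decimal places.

With ln vᵢ as the transformed response and tᵢ as the regressor:
XᵀX = [[102.0000, 18.0000]; [18.0000, 5]], rhs = [93.3587, 18.8098]ᵀ  (here Σt = 18.0000, Σ(t)² = 102.0000, Σln v = 18.8098, Σt·ln v = 93.3587).
Slope k = (n·Σt·ln v − Σt·Σln v)/(n·Σ(t)² − (Σt)²) = (5·93.3587 − 18.0000·18.8098)/186.0000 = 0.68934; ln C = (Σln v − k·Σt)/n = 1.28036.

k = 0.69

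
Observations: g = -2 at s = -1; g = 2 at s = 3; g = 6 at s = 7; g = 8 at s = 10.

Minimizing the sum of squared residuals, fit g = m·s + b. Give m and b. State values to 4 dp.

m = 0.9236, b = -0.8873

The normal system MᵀM·[m, b]ᵀ = Mᵀg is [[159, 19]; [19, 4]]·[m, b]ᵀ = [130, 14]ᵀ.
Determinant 159·4 − 19² = 275.
m = (130·4 − 19·14)/275 = 254/275; b = (159·14 − 19·130)/275 = -244/275.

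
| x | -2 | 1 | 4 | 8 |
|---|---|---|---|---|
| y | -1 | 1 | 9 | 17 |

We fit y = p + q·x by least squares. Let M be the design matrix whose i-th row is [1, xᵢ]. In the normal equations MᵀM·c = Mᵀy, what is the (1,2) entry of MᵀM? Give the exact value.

11

Row 1 ↔ basis 1, column 2 ↔ basis x, so (MᵀM)_{1,2} = Σᵢ x = (1)·(-2) + (1)·(1) + (1)·(4) + (1)·(8) = 11.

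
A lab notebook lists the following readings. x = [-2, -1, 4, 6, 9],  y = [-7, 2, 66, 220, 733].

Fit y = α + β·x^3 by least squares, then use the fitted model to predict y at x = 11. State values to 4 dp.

Entries of MᵀM: Σ1 = 5, Σx^3 = 1000, Σx^3·x^3 = 582258.
Moment sums: Σy = 1014, Σx^3·y = 586155.
Eliminating β: 582258·(row 1) − 1000·(row 2) gives 1911290·α = 582258·1014 − 1000·586155 = 4254612, so α = 2127306/955645.
Then β = (586155 − 1000·(2127306/955645))/582258 = 383355/382258.
At x = 11: ŷ = (2127306/955645)·(1) + (383355/382258)·(1331) = 2555482137/1911290.

ŷ = 1337.0457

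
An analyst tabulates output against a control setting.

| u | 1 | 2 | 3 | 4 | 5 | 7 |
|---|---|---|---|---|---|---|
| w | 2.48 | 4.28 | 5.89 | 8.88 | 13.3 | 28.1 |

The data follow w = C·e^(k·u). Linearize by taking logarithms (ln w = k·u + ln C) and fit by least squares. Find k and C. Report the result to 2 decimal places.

Linearized form: ln w = k·u + ln C. From the 6 transformed points,
AᵀA = [[104.0000, 22.0000]; [22.0000, 6]], rhs = [54.1603, 12.2428]ᵀ  (here Σu = 22.0000, Σ(u)² = 104.0000, Σln w = 12.2428, Σu·ln w = 54.1603).
Slope k = (n·Σu·ln w − Σu·Σln w)/(n·Σ(u)² − (Σu)²) = (6·54.1603 − 22.0000·12.2428)/140.0000 = 0.39729; ln C = (Σln w − k·Σu)/n = 0.58374, so C = exp(0.58374) = 1.79273.

k = 0.40, C = 1.79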